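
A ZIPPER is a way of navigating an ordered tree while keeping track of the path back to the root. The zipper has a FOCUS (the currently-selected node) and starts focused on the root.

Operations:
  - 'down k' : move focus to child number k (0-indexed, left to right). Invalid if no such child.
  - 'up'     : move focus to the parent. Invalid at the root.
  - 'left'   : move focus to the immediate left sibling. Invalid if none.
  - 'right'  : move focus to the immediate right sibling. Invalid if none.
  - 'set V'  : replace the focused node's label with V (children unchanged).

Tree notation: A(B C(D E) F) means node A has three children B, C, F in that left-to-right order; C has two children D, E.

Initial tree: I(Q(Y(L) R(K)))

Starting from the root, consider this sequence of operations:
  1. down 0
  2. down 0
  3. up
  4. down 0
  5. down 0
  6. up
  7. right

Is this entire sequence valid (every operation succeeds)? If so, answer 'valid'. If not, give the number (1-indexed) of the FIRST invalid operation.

Answer: valid

Derivation:
Step 1 (down 0): focus=Q path=0 depth=1 children=['Y', 'R'] left=[] right=[] parent=I
Step 2 (down 0): focus=Y path=0/0 depth=2 children=['L'] left=[] right=['R'] parent=Q
Step 3 (up): focus=Q path=0 depth=1 children=['Y', 'R'] left=[] right=[] parent=I
Step 4 (down 0): focus=Y path=0/0 depth=2 children=['L'] left=[] right=['R'] parent=Q
Step 5 (down 0): focus=L path=0/0/0 depth=3 children=[] left=[] right=[] parent=Y
Step 6 (up): focus=Y path=0/0 depth=2 children=['L'] left=[] right=['R'] parent=Q
Step 7 (right): focus=R path=0/1 depth=2 children=['K'] left=['Y'] right=[] parent=Q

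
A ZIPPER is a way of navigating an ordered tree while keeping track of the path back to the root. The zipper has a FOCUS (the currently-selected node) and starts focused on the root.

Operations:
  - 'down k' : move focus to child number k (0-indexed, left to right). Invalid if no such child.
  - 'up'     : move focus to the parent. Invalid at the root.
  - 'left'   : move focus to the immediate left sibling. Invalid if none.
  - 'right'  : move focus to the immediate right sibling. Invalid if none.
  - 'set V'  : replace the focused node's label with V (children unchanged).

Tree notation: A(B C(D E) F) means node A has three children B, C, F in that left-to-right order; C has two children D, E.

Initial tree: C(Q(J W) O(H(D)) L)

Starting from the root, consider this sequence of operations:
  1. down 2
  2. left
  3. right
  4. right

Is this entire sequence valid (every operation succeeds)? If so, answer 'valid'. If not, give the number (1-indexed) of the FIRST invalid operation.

Answer: 4

Derivation:
Step 1 (down 2): focus=L path=2 depth=1 children=[] left=['Q', 'O'] right=[] parent=C
Step 2 (left): focus=O path=1 depth=1 children=['H'] left=['Q'] right=['L'] parent=C
Step 3 (right): focus=L path=2 depth=1 children=[] left=['Q', 'O'] right=[] parent=C
Step 4 (right): INVALID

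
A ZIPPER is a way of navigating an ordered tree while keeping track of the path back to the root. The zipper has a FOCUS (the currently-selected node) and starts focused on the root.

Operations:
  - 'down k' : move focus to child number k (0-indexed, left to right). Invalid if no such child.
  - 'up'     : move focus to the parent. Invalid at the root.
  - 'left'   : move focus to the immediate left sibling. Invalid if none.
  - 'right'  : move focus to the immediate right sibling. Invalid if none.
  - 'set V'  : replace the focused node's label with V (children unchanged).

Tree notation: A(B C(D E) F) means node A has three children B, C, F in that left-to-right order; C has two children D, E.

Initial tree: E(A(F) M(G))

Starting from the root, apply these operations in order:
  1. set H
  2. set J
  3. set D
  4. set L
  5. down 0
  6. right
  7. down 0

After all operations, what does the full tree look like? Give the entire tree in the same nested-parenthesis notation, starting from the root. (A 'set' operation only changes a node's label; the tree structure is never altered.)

Answer: L(A(F) M(G))

Derivation:
Step 1 (set H): focus=H path=root depth=0 children=['A', 'M'] (at root)
Step 2 (set J): focus=J path=root depth=0 children=['A', 'M'] (at root)
Step 3 (set D): focus=D path=root depth=0 children=['A', 'M'] (at root)
Step 4 (set L): focus=L path=root depth=0 children=['A', 'M'] (at root)
Step 5 (down 0): focus=A path=0 depth=1 children=['F'] left=[] right=['M'] parent=L
Step 6 (right): focus=M path=1 depth=1 children=['G'] left=['A'] right=[] parent=L
Step 7 (down 0): focus=G path=1/0 depth=2 children=[] left=[] right=[] parent=M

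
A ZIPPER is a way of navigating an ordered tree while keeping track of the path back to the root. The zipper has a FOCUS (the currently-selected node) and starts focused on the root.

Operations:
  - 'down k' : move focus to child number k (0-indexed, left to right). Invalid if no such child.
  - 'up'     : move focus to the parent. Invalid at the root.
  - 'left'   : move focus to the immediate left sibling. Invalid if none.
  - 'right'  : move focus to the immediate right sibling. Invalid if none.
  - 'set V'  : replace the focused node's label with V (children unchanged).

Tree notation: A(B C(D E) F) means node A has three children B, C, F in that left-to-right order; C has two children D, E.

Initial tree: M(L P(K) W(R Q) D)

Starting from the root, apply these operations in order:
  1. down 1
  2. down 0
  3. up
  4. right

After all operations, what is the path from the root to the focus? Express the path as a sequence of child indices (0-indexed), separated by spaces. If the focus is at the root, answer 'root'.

Step 1 (down 1): focus=P path=1 depth=1 children=['K'] left=['L'] right=['W', 'D'] parent=M
Step 2 (down 0): focus=K path=1/0 depth=2 children=[] left=[] right=[] parent=P
Step 3 (up): focus=P path=1 depth=1 children=['K'] left=['L'] right=['W', 'D'] parent=M
Step 4 (right): focus=W path=2 depth=1 children=['R', 'Q'] left=['L', 'P'] right=['D'] parent=M

Answer: 2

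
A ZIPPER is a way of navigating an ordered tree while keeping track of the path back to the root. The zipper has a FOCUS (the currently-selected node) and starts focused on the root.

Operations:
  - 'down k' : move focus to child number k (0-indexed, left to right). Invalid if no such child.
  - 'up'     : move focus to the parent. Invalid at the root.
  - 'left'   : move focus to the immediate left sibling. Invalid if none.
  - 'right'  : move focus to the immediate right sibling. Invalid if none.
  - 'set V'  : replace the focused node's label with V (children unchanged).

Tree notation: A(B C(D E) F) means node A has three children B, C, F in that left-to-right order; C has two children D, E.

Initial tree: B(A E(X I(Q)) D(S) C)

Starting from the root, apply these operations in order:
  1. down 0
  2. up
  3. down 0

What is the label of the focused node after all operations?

Step 1 (down 0): focus=A path=0 depth=1 children=[] left=[] right=['E', 'D', 'C'] parent=B
Step 2 (up): focus=B path=root depth=0 children=['A', 'E', 'D', 'C'] (at root)
Step 3 (down 0): focus=A path=0 depth=1 children=[] left=[] right=['E', 'D', 'C'] parent=B

Answer: A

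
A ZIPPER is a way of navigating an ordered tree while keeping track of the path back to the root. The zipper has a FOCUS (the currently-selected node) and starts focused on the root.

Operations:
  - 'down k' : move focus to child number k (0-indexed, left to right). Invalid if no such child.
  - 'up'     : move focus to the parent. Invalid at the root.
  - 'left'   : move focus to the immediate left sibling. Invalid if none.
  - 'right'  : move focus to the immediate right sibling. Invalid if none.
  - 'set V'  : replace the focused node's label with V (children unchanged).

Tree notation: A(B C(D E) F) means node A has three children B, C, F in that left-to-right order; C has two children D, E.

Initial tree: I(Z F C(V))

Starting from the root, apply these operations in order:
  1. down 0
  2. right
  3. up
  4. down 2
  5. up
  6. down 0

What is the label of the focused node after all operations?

Answer: Z

Derivation:
Step 1 (down 0): focus=Z path=0 depth=1 children=[] left=[] right=['F', 'C'] parent=I
Step 2 (right): focus=F path=1 depth=1 children=[] left=['Z'] right=['C'] parent=I
Step 3 (up): focus=I path=root depth=0 children=['Z', 'F', 'C'] (at root)
Step 4 (down 2): focus=C path=2 depth=1 children=['V'] left=['Z', 'F'] right=[] parent=I
Step 5 (up): focus=I path=root depth=0 children=['Z', 'F', 'C'] (at root)
Step 6 (down 0): focus=Z path=0 depth=1 children=[] left=[] right=['F', 'C'] parent=I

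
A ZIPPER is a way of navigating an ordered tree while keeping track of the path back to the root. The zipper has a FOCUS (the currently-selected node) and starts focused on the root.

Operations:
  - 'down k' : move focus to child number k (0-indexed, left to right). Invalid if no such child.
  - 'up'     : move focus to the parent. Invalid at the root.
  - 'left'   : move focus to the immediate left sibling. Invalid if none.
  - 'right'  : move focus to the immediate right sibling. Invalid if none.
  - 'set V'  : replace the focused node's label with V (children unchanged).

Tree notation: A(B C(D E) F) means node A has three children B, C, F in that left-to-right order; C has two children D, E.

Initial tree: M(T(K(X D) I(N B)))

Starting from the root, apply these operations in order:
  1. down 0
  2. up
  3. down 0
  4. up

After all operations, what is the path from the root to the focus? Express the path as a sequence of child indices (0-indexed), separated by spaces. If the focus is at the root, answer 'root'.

Step 1 (down 0): focus=T path=0 depth=1 children=['K', 'I'] left=[] right=[] parent=M
Step 2 (up): focus=M path=root depth=0 children=['T'] (at root)
Step 3 (down 0): focus=T path=0 depth=1 children=['K', 'I'] left=[] right=[] parent=M
Step 4 (up): focus=M path=root depth=0 children=['T'] (at root)

Answer: root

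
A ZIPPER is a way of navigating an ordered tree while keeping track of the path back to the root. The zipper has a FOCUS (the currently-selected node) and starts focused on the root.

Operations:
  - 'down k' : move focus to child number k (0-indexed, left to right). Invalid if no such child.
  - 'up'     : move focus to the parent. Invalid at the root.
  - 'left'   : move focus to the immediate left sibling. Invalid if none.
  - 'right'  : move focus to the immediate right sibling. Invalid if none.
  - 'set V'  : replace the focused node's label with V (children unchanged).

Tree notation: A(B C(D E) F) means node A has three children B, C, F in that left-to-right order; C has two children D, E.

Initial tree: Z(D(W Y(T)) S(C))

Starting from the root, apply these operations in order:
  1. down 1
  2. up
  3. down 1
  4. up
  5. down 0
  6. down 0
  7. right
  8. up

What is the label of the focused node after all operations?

Step 1 (down 1): focus=S path=1 depth=1 children=['C'] left=['D'] right=[] parent=Z
Step 2 (up): focus=Z path=root depth=0 children=['D', 'S'] (at root)
Step 3 (down 1): focus=S path=1 depth=1 children=['C'] left=['D'] right=[] parent=Z
Step 4 (up): focus=Z path=root depth=0 children=['D', 'S'] (at root)
Step 5 (down 0): focus=D path=0 depth=1 children=['W', 'Y'] left=[] right=['S'] parent=Z
Step 6 (down 0): focus=W path=0/0 depth=2 children=[] left=[] right=['Y'] parent=D
Step 7 (right): focus=Y path=0/1 depth=2 children=['T'] left=['W'] right=[] parent=D
Step 8 (up): focus=D path=0 depth=1 children=['W', 'Y'] left=[] right=['S'] parent=Z

Answer: D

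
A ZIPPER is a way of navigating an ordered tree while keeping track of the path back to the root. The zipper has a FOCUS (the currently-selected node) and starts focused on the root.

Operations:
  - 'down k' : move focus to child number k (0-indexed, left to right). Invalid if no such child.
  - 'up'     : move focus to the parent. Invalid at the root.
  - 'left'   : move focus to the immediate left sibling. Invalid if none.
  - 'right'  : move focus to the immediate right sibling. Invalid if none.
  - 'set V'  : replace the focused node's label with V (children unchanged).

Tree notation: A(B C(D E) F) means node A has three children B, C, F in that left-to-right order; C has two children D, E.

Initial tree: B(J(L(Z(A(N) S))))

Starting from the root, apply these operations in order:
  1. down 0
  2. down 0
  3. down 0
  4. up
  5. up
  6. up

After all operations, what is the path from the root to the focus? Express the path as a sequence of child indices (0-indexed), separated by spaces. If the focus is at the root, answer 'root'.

Step 1 (down 0): focus=J path=0 depth=1 children=['L'] left=[] right=[] parent=B
Step 2 (down 0): focus=L path=0/0 depth=2 children=['Z'] left=[] right=[] parent=J
Step 3 (down 0): focus=Z path=0/0/0 depth=3 children=['A', 'S'] left=[] right=[] parent=L
Step 4 (up): focus=L path=0/0 depth=2 children=['Z'] left=[] right=[] parent=J
Step 5 (up): focus=J path=0 depth=1 children=['L'] left=[] right=[] parent=B
Step 6 (up): focus=B path=root depth=0 children=['J'] (at root)

Answer: root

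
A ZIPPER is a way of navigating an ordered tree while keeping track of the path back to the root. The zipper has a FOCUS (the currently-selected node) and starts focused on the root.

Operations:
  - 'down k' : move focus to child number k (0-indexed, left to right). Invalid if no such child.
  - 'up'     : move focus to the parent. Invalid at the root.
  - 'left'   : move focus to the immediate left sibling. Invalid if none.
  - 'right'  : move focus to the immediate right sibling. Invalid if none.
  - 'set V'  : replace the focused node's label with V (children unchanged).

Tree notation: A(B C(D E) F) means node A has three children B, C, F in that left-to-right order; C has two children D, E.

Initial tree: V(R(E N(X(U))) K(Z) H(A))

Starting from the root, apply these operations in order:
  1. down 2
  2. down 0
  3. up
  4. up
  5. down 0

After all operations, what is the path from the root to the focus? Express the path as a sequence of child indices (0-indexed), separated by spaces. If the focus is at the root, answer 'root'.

Step 1 (down 2): focus=H path=2 depth=1 children=['A'] left=['R', 'K'] right=[] parent=V
Step 2 (down 0): focus=A path=2/0 depth=2 children=[] left=[] right=[] parent=H
Step 3 (up): focus=H path=2 depth=1 children=['A'] left=['R', 'K'] right=[] parent=V
Step 4 (up): focus=V path=root depth=0 children=['R', 'K', 'H'] (at root)
Step 5 (down 0): focus=R path=0 depth=1 children=['E', 'N'] left=[] right=['K', 'H'] parent=V

Answer: 0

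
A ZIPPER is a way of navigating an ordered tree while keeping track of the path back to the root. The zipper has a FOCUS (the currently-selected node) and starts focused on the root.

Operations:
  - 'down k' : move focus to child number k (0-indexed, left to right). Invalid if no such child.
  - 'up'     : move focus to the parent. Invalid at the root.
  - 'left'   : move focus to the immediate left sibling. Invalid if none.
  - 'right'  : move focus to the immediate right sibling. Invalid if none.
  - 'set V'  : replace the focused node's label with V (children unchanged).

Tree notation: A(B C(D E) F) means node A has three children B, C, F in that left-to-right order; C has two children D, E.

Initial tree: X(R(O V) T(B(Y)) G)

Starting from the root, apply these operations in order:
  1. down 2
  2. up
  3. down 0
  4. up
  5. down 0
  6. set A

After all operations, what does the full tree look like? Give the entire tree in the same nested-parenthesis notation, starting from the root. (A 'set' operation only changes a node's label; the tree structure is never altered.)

Answer: X(A(O V) T(B(Y)) G)

Derivation:
Step 1 (down 2): focus=G path=2 depth=1 children=[] left=['R', 'T'] right=[] parent=X
Step 2 (up): focus=X path=root depth=0 children=['R', 'T', 'G'] (at root)
Step 3 (down 0): focus=R path=0 depth=1 children=['O', 'V'] left=[] right=['T', 'G'] parent=X
Step 4 (up): focus=X path=root depth=0 children=['R', 'T', 'G'] (at root)
Step 5 (down 0): focus=R path=0 depth=1 children=['O', 'V'] left=[] right=['T', 'G'] parent=X
Step 6 (set A): focus=A path=0 depth=1 children=['O', 'V'] left=[] right=['T', 'G'] parent=X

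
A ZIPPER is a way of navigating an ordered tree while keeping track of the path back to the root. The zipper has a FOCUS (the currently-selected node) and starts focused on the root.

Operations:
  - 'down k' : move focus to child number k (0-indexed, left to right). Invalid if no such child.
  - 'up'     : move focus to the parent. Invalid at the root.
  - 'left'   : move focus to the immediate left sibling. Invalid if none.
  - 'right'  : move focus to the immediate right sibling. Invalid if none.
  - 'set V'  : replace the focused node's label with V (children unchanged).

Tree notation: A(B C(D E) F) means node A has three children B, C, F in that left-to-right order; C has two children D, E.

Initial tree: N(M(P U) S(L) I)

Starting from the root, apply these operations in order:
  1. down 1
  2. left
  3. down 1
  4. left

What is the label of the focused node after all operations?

Answer: P

Derivation:
Step 1 (down 1): focus=S path=1 depth=1 children=['L'] left=['M'] right=['I'] parent=N
Step 2 (left): focus=M path=0 depth=1 children=['P', 'U'] left=[] right=['S', 'I'] parent=N
Step 3 (down 1): focus=U path=0/1 depth=2 children=[] left=['P'] right=[] parent=M
Step 4 (left): focus=P path=0/0 depth=2 children=[] left=[] right=['U'] parent=M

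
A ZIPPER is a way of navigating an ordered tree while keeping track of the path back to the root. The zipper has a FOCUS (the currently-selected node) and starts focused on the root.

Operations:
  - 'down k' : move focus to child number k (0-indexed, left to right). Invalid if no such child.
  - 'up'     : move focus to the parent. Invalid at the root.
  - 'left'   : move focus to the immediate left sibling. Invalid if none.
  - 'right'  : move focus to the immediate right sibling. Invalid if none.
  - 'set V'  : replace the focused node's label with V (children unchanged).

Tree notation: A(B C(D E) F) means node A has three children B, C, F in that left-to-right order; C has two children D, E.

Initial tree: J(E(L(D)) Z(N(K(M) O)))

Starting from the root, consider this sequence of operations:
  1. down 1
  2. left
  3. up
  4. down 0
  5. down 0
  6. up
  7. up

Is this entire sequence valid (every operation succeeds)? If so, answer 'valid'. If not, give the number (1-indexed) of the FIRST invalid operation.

Step 1 (down 1): focus=Z path=1 depth=1 children=['N'] left=['E'] right=[] parent=J
Step 2 (left): focus=E path=0 depth=1 children=['L'] left=[] right=['Z'] parent=J
Step 3 (up): focus=J path=root depth=0 children=['E', 'Z'] (at root)
Step 4 (down 0): focus=E path=0 depth=1 children=['L'] left=[] right=['Z'] parent=J
Step 5 (down 0): focus=L path=0/0 depth=2 children=['D'] left=[] right=[] parent=E
Step 6 (up): focus=E path=0 depth=1 children=['L'] left=[] right=['Z'] parent=J
Step 7 (up): focus=J path=root depth=0 children=['E', 'Z'] (at root)

Answer: valid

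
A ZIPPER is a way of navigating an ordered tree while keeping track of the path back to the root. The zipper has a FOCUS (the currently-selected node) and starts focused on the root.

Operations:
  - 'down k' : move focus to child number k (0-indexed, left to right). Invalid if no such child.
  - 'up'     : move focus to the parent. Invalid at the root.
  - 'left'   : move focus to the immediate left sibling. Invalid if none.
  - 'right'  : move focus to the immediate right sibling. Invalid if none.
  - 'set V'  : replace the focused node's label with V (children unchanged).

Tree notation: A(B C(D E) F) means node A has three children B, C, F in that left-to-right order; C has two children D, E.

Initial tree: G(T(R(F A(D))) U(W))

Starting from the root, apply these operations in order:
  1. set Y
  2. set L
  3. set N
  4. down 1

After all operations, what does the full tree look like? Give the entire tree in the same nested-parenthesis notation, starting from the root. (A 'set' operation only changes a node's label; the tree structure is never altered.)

Answer: N(T(R(F A(D))) U(W))

Derivation:
Step 1 (set Y): focus=Y path=root depth=0 children=['T', 'U'] (at root)
Step 2 (set L): focus=L path=root depth=0 children=['T', 'U'] (at root)
Step 3 (set N): focus=N path=root depth=0 children=['T', 'U'] (at root)
Step 4 (down 1): focus=U path=1 depth=1 children=['W'] left=['T'] right=[] parent=N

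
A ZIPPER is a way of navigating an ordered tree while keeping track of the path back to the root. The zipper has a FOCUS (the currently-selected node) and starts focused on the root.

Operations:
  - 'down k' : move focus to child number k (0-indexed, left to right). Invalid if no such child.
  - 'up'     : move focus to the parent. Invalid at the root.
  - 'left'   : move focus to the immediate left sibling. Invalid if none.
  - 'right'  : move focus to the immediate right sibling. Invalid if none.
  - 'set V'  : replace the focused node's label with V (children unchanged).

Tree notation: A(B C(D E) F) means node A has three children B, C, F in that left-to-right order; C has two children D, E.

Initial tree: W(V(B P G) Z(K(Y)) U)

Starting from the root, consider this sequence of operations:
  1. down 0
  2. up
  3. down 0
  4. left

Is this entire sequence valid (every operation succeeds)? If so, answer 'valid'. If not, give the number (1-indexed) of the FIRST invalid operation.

Step 1 (down 0): focus=V path=0 depth=1 children=['B', 'P', 'G'] left=[] right=['Z', 'U'] parent=W
Step 2 (up): focus=W path=root depth=0 children=['V', 'Z', 'U'] (at root)
Step 3 (down 0): focus=V path=0 depth=1 children=['B', 'P', 'G'] left=[] right=['Z', 'U'] parent=W
Step 4 (left): INVALID

Answer: 4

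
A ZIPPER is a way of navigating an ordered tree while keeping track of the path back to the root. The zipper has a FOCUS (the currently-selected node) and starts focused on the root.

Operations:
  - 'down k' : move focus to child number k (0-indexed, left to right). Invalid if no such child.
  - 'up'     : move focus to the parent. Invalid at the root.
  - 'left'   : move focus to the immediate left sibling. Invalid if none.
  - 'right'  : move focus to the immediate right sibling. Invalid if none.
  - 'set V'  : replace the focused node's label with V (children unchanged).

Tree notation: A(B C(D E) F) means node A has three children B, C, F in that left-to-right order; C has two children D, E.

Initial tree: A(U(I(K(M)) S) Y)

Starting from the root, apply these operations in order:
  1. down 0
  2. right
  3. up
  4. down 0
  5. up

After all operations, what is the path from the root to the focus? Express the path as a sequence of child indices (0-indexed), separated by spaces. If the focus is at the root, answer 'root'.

Answer: root

Derivation:
Step 1 (down 0): focus=U path=0 depth=1 children=['I', 'S'] left=[] right=['Y'] parent=A
Step 2 (right): focus=Y path=1 depth=1 children=[] left=['U'] right=[] parent=A
Step 3 (up): focus=A path=root depth=0 children=['U', 'Y'] (at root)
Step 4 (down 0): focus=U path=0 depth=1 children=['I', 'S'] left=[] right=['Y'] parent=A
Step 5 (up): focus=A path=root depth=0 children=['U', 'Y'] (at root)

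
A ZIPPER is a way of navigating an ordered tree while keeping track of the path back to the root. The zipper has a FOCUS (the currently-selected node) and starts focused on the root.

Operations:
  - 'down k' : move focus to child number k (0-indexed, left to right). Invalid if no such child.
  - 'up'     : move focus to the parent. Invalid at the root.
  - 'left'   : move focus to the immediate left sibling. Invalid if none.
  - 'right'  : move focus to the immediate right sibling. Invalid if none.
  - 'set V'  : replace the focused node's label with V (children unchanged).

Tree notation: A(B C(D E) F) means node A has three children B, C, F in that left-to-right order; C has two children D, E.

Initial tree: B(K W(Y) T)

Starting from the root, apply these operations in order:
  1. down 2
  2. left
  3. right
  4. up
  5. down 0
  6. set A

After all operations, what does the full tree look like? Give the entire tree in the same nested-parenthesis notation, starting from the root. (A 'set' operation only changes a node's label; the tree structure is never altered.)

Step 1 (down 2): focus=T path=2 depth=1 children=[] left=['K', 'W'] right=[] parent=B
Step 2 (left): focus=W path=1 depth=1 children=['Y'] left=['K'] right=['T'] parent=B
Step 3 (right): focus=T path=2 depth=1 children=[] left=['K', 'W'] right=[] parent=B
Step 4 (up): focus=B path=root depth=0 children=['K', 'W', 'T'] (at root)
Step 5 (down 0): focus=K path=0 depth=1 children=[] left=[] right=['W', 'T'] parent=B
Step 6 (set A): focus=A path=0 depth=1 children=[] left=[] right=['W', 'T'] parent=B

Answer: B(A W(Y) T)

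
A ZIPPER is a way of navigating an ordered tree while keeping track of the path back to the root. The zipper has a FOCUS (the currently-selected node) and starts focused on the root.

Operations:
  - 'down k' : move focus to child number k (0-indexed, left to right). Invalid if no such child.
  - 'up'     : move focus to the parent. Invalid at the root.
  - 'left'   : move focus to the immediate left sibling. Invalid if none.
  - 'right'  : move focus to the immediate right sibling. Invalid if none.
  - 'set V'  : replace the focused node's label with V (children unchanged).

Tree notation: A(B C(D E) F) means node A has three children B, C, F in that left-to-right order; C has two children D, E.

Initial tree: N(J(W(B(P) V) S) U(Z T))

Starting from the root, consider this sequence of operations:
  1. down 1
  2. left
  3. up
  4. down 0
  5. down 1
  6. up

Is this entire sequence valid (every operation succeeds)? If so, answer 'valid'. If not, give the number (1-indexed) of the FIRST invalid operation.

Answer: valid

Derivation:
Step 1 (down 1): focus=U path=1 depth=1 children=['Z', 'T'] left=['J'] right=[] parent=N
Step 2 (left): focus=J path=0 depth=1 children=['W', 'S'] left=[] right=['U'] parent=N
Step 3 (up): focus=N path=root depth=0 children=['J', 'U'] (at root)
Step 4 (down 0): focus=J path=0 depth=1 children=['W', 'S'] left=[] right=['U'] parent=N
Step 5 (down 1): focus=S path=0/1 depth=2 children=[] left=['W'] right=[] parent=J
Step 6 (up): focus=J path=0 depth=1 children=['W', 'S'] left=[] right=['U'] parent=N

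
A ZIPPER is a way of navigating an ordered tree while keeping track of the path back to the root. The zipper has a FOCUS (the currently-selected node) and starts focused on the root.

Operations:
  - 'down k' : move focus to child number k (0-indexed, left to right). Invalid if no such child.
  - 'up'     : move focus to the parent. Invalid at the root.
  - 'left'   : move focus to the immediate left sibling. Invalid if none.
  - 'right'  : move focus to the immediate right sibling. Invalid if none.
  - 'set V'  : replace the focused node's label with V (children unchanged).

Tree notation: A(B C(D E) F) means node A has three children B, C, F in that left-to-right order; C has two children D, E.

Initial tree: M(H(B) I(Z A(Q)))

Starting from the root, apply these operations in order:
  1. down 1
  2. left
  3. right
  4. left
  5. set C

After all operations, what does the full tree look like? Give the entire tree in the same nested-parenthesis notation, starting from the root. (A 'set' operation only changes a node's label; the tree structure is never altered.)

Step 1 (down 1): focus=I path=1 depth=1 children=['Z', 'A'] left=['H'] right=[] parent=M
Step 2 (left): focus=H path=0 depth=1 children=['B'] left=[] right=['I'] parent=M
Step 3 (right): focus=I path=1 depth=1 children=['Z', 'A'] left=['H'] right=[] parent=M
Step 4 (left): focus=H path=0 depth=1 children=['B'] left=[] right=['I'] parent=M
Step 5 (set C): focus=C path=0 depth=1 children=['B'] left=[] right=['I'] parent=M

Answer: M(C(B) I(Z A(Q)))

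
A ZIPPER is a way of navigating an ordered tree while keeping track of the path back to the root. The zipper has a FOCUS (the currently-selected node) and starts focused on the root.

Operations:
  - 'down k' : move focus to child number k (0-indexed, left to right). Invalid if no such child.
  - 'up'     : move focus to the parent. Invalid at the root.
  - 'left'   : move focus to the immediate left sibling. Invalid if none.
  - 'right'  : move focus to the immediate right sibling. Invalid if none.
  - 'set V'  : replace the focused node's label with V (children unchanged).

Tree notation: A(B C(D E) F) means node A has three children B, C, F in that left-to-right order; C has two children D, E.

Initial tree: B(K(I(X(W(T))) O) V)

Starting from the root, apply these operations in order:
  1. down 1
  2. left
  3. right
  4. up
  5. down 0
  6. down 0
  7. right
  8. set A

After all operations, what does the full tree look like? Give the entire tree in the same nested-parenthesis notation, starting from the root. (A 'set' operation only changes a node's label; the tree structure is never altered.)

Step 1 (down 1): focus=V path=1 depth=1 children=[] left=['K'] right=[] parent=B
Step 2 (left): focus=K path=0 depth=1 children=['I', 'O'] left=[] right=['V'] parent=B
Step 3 (right): focus=V path=1 depth=1 children=[] left=['K'] right=[] parent=B
Step 4 (up): focus=B path=root depth=0 children=['K', 'V'] (at root)
Step 5 (down 0): focus=K path=0 depth=1 children=['I', 'O'] left=[] right=['V'] parent=B
Step 6 (down 0): focus=I path=0/0 depth=2 children=['X'] left=[] right=['O'] parent=K
Step 7 (right): focus=O path=0/1 depth=2 children=[] left=['I'] right=[] parent=K
Step 8 (set A): focus=A path=0/1 depth=2 children=[] left=['I'] right=[] parent=K

Answer: B(K(I(X(W(T))) A) V)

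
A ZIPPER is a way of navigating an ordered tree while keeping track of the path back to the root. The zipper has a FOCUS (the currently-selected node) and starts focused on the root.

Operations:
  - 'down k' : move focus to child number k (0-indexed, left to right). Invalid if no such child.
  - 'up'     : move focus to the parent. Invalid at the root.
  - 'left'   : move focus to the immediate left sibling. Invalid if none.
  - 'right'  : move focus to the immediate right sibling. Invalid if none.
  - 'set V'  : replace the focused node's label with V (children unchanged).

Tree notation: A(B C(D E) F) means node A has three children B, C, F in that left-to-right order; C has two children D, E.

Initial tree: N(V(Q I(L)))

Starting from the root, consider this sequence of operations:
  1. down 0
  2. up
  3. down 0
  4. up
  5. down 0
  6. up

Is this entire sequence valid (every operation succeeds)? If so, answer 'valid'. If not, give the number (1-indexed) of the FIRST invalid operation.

Step 1 (down 0): focus=V path=0 depth=1 children=['Q', 'I'] left=[] right=[] parent=N
Step 2 (up): focus=N path=root depth=0 children=['V'] (at root)
Step 3 (down 0): focus=V path=0 depth=1 children=['Q', 'I'] left=[] right=[] parent=N
Step 4 (up): focus=N path=root depth=0 children=['V'] (at root)
Step 5 (down 0): focus=V path=0 depth=1 children=['Q', 'I'] left=[] right=[] parent=N
Step 6 (up): focus=N path=root depth=0 children=['V'] (at root)

Answer: valid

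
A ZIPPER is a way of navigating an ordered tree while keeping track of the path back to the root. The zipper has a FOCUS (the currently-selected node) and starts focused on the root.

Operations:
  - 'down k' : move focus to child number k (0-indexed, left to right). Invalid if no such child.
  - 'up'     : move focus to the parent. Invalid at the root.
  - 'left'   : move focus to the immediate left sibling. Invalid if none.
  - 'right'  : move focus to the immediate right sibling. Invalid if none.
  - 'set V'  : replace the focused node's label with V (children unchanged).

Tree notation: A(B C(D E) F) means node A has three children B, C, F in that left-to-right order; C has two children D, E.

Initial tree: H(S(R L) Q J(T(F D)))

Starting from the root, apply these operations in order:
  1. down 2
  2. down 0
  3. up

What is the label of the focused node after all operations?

Step 1 (down 2): focus=J path=2 depth=1 children=['T'] left=['S', 'Q'] right=[] parent=H
Step 2 (down 0): focus=T path=2/0 depth=2 children=['F', 'D'] left=[] right=[] parent=J
Step 3 (up): focus=J path=2 depth=1 children=['T'] left=['S', 'Q'] right=[] parent=H

Answer: J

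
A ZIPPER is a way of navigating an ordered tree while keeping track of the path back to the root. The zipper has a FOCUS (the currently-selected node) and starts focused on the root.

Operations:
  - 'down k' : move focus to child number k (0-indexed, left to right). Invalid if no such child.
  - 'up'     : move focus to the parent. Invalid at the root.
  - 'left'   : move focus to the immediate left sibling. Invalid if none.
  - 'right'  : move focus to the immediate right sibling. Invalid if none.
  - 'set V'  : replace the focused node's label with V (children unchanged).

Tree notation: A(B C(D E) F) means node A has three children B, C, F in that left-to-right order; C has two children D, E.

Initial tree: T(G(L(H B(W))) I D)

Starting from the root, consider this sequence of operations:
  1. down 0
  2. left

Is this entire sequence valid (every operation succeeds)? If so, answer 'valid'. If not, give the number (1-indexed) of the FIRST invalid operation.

Step 1 (down 0): focus=G path=0 depth=1 children=['L'] left=[] right=['I', 'D'] parent=T
Step 2 (left): INVALID

Answer: 2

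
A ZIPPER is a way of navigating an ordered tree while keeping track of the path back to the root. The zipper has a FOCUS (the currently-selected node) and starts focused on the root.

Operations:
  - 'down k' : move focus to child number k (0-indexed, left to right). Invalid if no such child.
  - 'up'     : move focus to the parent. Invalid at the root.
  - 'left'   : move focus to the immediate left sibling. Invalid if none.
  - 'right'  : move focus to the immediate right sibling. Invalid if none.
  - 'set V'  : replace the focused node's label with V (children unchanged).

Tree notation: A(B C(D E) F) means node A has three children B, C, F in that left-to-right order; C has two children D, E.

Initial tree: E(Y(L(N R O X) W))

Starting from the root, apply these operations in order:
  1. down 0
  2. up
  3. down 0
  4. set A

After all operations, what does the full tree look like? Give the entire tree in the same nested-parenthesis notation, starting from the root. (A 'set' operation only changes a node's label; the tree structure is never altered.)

Answer: E(A(L(N R O X) W))

Derivation:
Step 1 (down 0): focus=Y path=0 depth=1 children=['L', 'W'] left=[] right=[] parent=E
Step 2 (up): focus=E path=root depth=0 children=['Y'] (at root)
Step 3 (down 0): focus=Y path=0 depth=1 children=['L', 'W'] left=[] right=[] parent=E
Step 4 (set A): focus=A path=0 depth=1 children=['L', 'W'] left=[] right=[] parent=E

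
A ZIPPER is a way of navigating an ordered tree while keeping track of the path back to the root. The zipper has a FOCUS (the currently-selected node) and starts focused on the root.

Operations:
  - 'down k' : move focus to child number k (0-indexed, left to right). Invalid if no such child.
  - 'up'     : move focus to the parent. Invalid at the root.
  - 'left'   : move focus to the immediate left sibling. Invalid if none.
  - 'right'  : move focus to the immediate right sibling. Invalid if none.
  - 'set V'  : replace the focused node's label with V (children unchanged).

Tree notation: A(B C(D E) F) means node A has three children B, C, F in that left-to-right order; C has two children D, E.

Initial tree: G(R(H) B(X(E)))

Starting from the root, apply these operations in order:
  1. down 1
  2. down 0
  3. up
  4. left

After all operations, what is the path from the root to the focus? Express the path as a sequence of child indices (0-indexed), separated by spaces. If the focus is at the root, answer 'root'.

Step 1 (down 1): focus=B path=1 depth=1 children=['X'] left=['R'] right=[] parent=G
Step 2 (down 0): focus=X path=1/0 depth=2 children=['E'] left=[] right=[] parent=B
Step 3 (up): focus=B path=1 depth=1 children=['X'] left=['R'] right=[] parent=G
Step 4 (left): focus=R path=0 depth=1 children=['H'] left=[] right=['B'] parent=G

Answer: 0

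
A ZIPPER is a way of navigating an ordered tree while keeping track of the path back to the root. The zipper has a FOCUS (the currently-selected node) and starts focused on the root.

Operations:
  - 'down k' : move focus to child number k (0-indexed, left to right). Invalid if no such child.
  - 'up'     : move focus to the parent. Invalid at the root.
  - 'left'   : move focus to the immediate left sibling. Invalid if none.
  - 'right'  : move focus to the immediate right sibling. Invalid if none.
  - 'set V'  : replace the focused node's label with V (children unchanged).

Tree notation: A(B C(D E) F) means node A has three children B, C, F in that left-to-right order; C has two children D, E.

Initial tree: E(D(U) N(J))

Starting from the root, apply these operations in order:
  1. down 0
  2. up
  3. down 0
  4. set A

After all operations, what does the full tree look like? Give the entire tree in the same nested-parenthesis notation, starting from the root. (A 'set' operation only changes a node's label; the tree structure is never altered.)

Answer: E(A(U) N(J))

Derivation:
Step 1 (down 0): focus=D path=0 depth=1 children=['U'] left=[] right=['N'] parent=E
Step 2 (up): focus=E path=root depth=0 children=['D', 'N'] (at root)
Step 3 (down 0): focus=D path=0 depth=1 children=['U'] left=[] right=['N'] parent=E
Step 4 (set A): focus=A path=0 depth=1 children=['U'] left=[] right=['N'] parent=E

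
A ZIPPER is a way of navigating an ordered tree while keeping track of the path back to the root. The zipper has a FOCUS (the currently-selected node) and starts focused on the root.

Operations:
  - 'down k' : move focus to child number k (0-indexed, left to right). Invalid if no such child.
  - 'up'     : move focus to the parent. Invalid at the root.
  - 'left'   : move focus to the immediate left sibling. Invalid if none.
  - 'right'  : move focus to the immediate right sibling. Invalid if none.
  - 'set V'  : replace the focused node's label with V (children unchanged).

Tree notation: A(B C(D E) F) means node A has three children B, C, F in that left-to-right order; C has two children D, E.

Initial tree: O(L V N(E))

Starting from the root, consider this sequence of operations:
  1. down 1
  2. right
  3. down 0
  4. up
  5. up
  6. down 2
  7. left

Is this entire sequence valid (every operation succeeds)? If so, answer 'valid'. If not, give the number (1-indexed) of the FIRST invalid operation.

Step 1 (down 1): focus=V path=1 depth=1 children=[] left=['L'] right=['N'] parent=O
Step 2 (right): focus=N path=2 depth=1 children=['E'] left=['L', 'V'] right=[] parent=O
Step 3 (down 0): focus=E path=2/0 depth=2 children=[] left=[] right=[] parent=N
Step 4 (up): focus=N path=2 depth=1 children=['E'] left=['L', 'V'] right=[] parent=O
Step 5 (up): focus=O path=root depth=0 children=['L', 'V', 'N'] (at root)
Step 6 (down 2): focus=N path=2 depth=1 children=['E'] left=['L', 'V'] right=[] parent=O
Step 7 (left): focus=V path=1 depth=1 children=[] left=['L'] right=['N'] parent=O

Answer: valid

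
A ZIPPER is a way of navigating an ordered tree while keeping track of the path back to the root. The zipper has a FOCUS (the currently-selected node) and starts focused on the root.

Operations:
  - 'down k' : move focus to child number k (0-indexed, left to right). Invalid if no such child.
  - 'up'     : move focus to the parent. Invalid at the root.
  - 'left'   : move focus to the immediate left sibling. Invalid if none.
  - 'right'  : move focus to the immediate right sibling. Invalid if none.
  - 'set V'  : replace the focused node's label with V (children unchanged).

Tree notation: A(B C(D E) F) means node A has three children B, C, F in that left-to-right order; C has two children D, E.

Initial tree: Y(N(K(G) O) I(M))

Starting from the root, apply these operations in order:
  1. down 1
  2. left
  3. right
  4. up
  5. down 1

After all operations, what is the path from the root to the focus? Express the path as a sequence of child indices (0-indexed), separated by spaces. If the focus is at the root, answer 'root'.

Answer: 1

Derivation:
Step 1 (down 1): focus=I path=1 depth=1 children=['M'] left=['N'] right=[] parent=Y
Step 2 (left): focus=N path=0 depth=1 children=['K', 'O'] left=[] right=['I'] parent=Y
Step 3 (right): focus=I path=1 depth=1 children=['M'] left=['N'] right=[] parent=Y
Step 4 (up): focus=Y path=root depth=0 children=['N', 'I'] (at root)
Step 5 (down 1): focus=I path=1 depth=1 children=['M'] left=['N'] right=[] parent=Y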